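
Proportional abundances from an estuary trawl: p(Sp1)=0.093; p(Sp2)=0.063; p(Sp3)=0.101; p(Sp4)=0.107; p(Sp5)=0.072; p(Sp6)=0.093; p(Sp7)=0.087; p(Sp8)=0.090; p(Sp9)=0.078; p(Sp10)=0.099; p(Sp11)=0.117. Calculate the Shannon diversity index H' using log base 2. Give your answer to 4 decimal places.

3.4397

Each pᵢ log₂ pᵢ term (working shown to 6 dp, full precision carried): 0.093×(-3.426625)=-0.318676, 0.063×(-3.988504)=-0.251276, 0.101×(-3.307573)=-0.334065, 0.107×(-3.224317)=-0.345002, 0.072×(-3.795859)=-0.273302, 0.093×(-3.426625)=-0.318676, 0.087×(-3.522841)=-0.306487, 0.09×(-3.473931)=-0.312654, 0.078×(-3.680382)=-0.287070, 0.099×(-3.336428)=-0.330306, 0.117×(-3.095420)=-0.362164.
Sum = -3.439678, so H' = 3.4397.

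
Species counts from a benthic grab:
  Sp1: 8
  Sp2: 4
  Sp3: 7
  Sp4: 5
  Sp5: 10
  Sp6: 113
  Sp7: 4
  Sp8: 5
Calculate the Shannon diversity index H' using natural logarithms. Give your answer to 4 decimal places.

Total N = 8+4+7+5+10+113+4+5 = 156, so the proportions are 0.051282, 0.025641, 0.044872, 0.032051, 0.064103, 0.724359, 0.025641, 0.032051 (working shown to 6 dp, full precision carried).
Each pᵢ ln pᵢ term: 0.051282×(-2.970414)=-0.152329, 0.025641×(-3.663562)=-0.093937, 0.044872×(-3.103946)=-0.139280, 0.032051×(-3.440418)=-0.110270, 0.064103×(-2.747271)=-0.176107, 0.724359×(-0.322468)=-0.233583, 0.025641×(-3.663562)=-0.093937, 0.032051×(-3.440418)=-0.110270.
Sum = -1.109713, so H' = 1.1097.

1.1097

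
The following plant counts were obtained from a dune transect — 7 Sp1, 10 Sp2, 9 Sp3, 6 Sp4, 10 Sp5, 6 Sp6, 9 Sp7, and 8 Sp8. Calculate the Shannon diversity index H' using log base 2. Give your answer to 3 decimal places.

Total N = 7+10+9+6+10+6+9+8 = 65, so the proportions are 0.10769, 0.15385, 0.13846, 0.09231, 0.15385, 0.09231, 0.13846, 0.12308 (working shown to 5 dp, full precision carried).
Each pᵢ log₂ pᵢ term: 0.10769×(-3.21501)=-0.34623, 0.15385×(-2.70044)=-0.41545, 0.13846×(-2.85244)=-0.39495, 0.09231×(-3.43741)=-0.31730, 0.15385×(-2.70044)=-0.41545, 0.09231×(-3.43741)=-0.31730, 0.13846×(-2.85244)=-0.39495, 0.12308×(-3.02237)=-0.37198.
Sum = -2.97363, so H' = 2.974.

2.974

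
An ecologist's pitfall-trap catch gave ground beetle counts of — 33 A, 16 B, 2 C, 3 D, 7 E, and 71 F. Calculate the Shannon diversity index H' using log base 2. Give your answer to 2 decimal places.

Total N = 33+16+2+3+7+71 = 132, so the proportions are 0.25, 0.1212, 0.0152, 0.0227, 0.053, 0.5379 (working shown to 4 dp, full precision carried).
Each pᵢ log₂ pᵢ term: 0.25×(-2.0000)=-0.5000, 0.1212×(-3.0444)=-0.3690, 0.0152×(-6.0444)=-0.0916, 0.0227×(-5.4594)=-0.1241, 0.053×(-4.2370)=-0.2247, 0.5379×(-0.8946)=-0.4812.
Sum = -1.7906, so H' = 1.79.

1.79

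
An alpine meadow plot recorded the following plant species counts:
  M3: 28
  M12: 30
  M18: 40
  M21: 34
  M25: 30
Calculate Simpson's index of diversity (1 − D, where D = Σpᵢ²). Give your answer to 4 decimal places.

0.7965

Total N = 28+30+40+34+30 = 162, so the proportions are 0.17284, 0.185185, 0.246914, 0.209877, 0.185185 (working shown to 6 dp, full precision carried).
D = 0.17284² + 0.185185² + 0.246914² + 0.209877² + 0.185185² = 0.029873 + 0.034294 + 0.060966 + 0.044048 + 0.034294 = 0.203475.
So 1 − D = 0.796525, i.e. 0.7965 to 4 decimal places.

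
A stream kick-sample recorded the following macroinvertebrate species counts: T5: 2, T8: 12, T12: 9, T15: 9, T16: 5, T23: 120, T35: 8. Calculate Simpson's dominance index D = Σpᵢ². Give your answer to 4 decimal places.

Total N = 2+12+9+9+5+120+8 = 165, so the proportions are 0.012121, 0.072727, 0.054545, 0.054545, 0.030303, 0.727273, 0.048485 (working shown to 6 dp, full precision carried).
D = 0.012121² + 0.072727² + 0.054545² + 0.054545² + 0.030303² + 0.727273² + 0.048485² = 0.000147 + 0.005289 + 0.002975 + 0.002975 + 0.000918 + 0.528926 + 0.002351 = 0.543581.
To 4 decimal places, D = 0.5436.

0.5436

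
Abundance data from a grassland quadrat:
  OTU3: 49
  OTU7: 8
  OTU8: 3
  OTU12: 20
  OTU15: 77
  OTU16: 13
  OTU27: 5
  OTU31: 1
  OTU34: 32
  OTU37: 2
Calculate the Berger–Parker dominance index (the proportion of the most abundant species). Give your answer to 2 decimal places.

Total N = 49+8+3+20+77+13+5+1+32+2 = 210, so the proportions are 0.2333, 0.0381, 0.0143, 0.0952, 0.3667, 0.0619, 0.0238, 0.0048, 0.1524, 0.0095 (working shown to 4 dp, full precision carried).
The largest proportion is 0.3667, i.e. d = 0.37 to 2 decimal places.

0.37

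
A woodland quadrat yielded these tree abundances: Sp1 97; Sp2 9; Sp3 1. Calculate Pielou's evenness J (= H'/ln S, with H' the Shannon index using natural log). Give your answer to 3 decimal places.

0.310

Total N = 97+9+1 = 107, so the proportions are 0.90654, 0.08411, 0.00935 (working shown to 5 dp, full precision carried).
H' = −Σ pᵢ ln pᵢ = −((-0.08895) + (-0.20823) + (-0.04367)) = 0.34085.
With S = 3 species, ln S = 1.09861, so J = 0.34085/1.09861 = 0.31025, i.e. 0.310 to 3 decimal places.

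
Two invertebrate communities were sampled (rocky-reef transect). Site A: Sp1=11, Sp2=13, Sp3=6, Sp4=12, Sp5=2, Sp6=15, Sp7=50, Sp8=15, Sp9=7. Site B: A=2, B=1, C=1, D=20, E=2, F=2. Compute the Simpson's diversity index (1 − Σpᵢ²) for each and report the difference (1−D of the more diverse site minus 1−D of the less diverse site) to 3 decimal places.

0.326

Site A: N=131, proportions 0.08397, 0.09924, 0.0458, 0.0916, 0.01527, 0.1145, 0.38168, 0.1145, 0.05344, giving 1−D = 0.79762 (working shown to 5 dp, full precision carried).
Site B: N=28, proportions 0.07143, 0.03571, 0.03571, 0.71429, 0.07143, 0.07143, giving 1−D = 0.47194.
Difference = |0.79762 − 0.47194| = 0.32568, i.e. 0.326 to 3 decimal places.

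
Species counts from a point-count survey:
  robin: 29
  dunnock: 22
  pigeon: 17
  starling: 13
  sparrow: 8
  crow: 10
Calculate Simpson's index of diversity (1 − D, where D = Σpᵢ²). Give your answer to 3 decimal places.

0.801

Total N = 29+22+17+13+8+10 = 99, so the proportions are 0.29293, 0.22222, 0.17172, 0.13131, 0.08081, 0.10101 (working shown to 5 dp, full precision carried).
D = 0.29293² + 0.22222² + 0.17172² + 0.13131² + 0.08081² + 0.10101² = 0.08581 + 0.04938 + 0.02949 + 0.01724 + 0.00653 + 0.01020 = 0.19865.
So 1 − D = 0.80135, i.e. 0.801 to 3 decimal places.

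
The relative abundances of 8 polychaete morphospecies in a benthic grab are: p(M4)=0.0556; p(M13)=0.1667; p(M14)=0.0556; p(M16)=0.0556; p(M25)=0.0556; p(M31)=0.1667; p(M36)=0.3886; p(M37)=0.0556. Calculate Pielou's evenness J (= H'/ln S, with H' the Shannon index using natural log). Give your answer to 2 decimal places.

0.85

H' = −Σ pᵢ ln pᵢ = −((-0.1607) + (-0.2987) + (-0.1607) + (-0.1607) + (-0.1607) + (-0.2987) + (-0.3673) + (-0.1607)) = 1.7679 (working shown to 4 dp, full precision carried).
With S = 8 species, ln S = 2.0794, so J = 1.7679/2.0794 = 0.8502, i.e. 0.85 to 2 decimal places.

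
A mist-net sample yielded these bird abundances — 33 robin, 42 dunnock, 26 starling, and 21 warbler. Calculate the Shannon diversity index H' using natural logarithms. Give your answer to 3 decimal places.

Total N = 33+42+26+21 = 122, so the proportions are 0.27049, 0.34426, 0.21311, 0.17213 (working shown to 5 dp, full precision carried).
Each pᵢ ln pᵢ term: 0.27049×(-1.30751)=-0.35367, 0.34426×(-1.06635)=-0.36710, 0.21311×(-1.54592)=-0.32946, 0.17213×(-1.75950)=-0.30286.
Sum = -1.35310, so H' = 1.353.

1.353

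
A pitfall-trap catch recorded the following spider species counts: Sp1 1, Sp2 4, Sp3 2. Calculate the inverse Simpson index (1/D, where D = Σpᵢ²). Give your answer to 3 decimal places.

Total N = 1+4+2 = 7, so the proportions are 0.142857, 0.571429, 0.285714 (working shown to 6 dp, full precision carried).
D = 0.142857² + 0.571429² + 0.285714² = 0.020408 + 0.326531 + 0.081633 = 0.428571.
So 1/D = 2.33333, i.e. 2.333 to 3 decimal places.

2.333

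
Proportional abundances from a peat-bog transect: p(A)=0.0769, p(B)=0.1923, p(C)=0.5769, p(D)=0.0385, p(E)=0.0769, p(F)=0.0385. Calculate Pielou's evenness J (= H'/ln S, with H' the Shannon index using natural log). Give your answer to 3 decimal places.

0.714

H' = −Σ pᵢ ln pᵢ = −((-0.19727) + (-0.31704) + (-0.31734) + (-0.12540) + (-0.19727) + (-0.12540)) = 1.27972 (working shown to 5 dp, full precision carried).
With S = 6 species, ln S = 1.79176, so J = 1.27972/1.79176 = 0.71423, i.e. 0.714 to 3 decimal places.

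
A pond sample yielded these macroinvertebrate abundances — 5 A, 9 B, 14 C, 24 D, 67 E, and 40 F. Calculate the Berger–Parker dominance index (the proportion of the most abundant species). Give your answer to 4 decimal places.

0.4214

Total N = 5+9+14+24+67+40 = 159, so the proportions are 0.031447, 0.056604, 0.08805, 0.150943, 0.421384, 0.251572 (working shown to 6 dp, full precision carried).
The largest proportion is 0.421384, i.e. d = 0.4214 to 4 decimal places.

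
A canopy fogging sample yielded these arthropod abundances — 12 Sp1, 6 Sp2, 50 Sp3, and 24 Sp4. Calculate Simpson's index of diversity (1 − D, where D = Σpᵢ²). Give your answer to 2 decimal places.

Total N = 12+6+50+24 = 92, so the proportions are 0.1304, 0.0652, 0.5435, 0.2609 (working shown to 4 dp, full precision carried).
D = 0.1304² + 0.0652² + 0.5435² + 0.2609² = 0.0170 + 0.0043 + 0.2954 + 0.0681 = 0.3847.
So 1 − D = 0.6153, i.e. 0.62 to 2 decimal places.

0.62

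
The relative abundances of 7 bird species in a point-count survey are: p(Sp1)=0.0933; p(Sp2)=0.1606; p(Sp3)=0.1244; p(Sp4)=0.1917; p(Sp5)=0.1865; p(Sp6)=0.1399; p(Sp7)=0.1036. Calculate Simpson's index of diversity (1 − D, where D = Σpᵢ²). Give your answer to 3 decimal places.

D = 0.0933² + 0.1606² + 0.1244² + 0.1917² + 0.1865² + 0.1399² + 0.1036² = 0.00870 + 0.02579 + 0.01548 + 0.03675 + 0.03478 + 0.01957 + 0.01073 = 0.15181 (working shown to 5 dp, full precision carried).
So 1 − D = 0.84819, i.e. 0.848 to 3 decimal places.

0.848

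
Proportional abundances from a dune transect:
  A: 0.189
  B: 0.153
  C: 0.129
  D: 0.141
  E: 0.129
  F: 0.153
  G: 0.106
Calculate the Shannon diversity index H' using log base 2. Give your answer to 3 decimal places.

Each pᵢ log₂ pᵢ term (working shown to 5 dp, full precision carried): 0.189×(-2.40354)=-0.45427, 0.153×(-2.70840)=-0.41438, 0.129×(-2.95456)=-0.38114, 0.141×(-2.82623)=-0.39850, 0.129×(-2.95456)=-0.38114, 0.153×(-2.70840)=-0.41438, 0.106×(-3.23786)=-0.34321.
Sum = -2.78703, so H' = 2.787.

2.787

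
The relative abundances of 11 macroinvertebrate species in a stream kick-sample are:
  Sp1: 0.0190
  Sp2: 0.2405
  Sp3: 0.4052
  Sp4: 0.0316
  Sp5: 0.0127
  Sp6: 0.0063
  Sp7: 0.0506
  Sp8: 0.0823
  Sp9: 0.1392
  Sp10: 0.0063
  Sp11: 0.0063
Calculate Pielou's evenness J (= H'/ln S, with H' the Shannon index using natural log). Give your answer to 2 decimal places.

0.70

H' = −Σ pᵢ ln pᵢ = −((-0.0753) + (-0.3427) + (-0.3660) + (-0.1092) + (-0.0555) + (-0.0319) + (-0.1510) + (-0.2055) + (-0.2745) + (-0.0319) + (-0.0319)) = 1.6755 (working shown to 4 dp, full precision carried).
With S = 11 species, ln S = 2.3979, so J = 1.6755/2.3979 = 0.6987, i.e. 0.70 to 2 decimal places.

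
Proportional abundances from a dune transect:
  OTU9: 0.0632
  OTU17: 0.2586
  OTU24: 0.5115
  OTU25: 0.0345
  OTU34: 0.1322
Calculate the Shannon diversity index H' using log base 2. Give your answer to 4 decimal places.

Each pᵢ log₂ pᵢ term (working shown to 6 dp, full precision carried): 0.0632×(-3.983932)=-0.251784, 0.2586×(-1.951206)=-0.504582, 0.5115×(-0.967194)=-0.494720, 0.0345×(-4.857260)=-0.167575, 0.1322×(-2.919206)=-0.385919.
Sum = -1.804580, so H' = 1.8046.

1.8046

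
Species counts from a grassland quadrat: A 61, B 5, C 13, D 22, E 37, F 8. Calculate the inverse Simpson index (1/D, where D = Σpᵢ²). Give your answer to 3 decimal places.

3.655

Total N = 61+5+13+22+37+8 = 146, so the proportions are 0.4178082, 0.0342466, 0.0890411, 0.1506849, 0.2534247, 0.0547945 (working shown to 7 dp, full precision carried).
D = 0.4178082² + 0.0342466² + 0.0890411² + 0.1506849² + 0.2534247² + 0.0547945² = 0.1745637 + 0.0011728 + 0.0079283 + 0.0227059 + 0.0642241 + 0.0030024 = 0.2735973.
So 1/D = 3.65501, i.e. 3.655 to 3 decimal places.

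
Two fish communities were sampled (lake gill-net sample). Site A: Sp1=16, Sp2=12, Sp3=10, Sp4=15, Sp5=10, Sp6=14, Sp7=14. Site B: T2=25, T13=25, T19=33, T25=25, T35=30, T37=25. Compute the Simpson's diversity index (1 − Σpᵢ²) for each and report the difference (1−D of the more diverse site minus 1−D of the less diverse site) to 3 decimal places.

0.022

Site A: N=91, proportions 0.175824, 0.131868, 0.10989, 0.164835, 0.10989, 0.153846, 0.153846, giving 1−D = 0.853037 (working shown to 6 dp, full precision carried).
Site B: N=163, proportions 0.153374, 0.153374, 0.202454, 0.153374, 0.184049, 0.153374, giving 1−D = 0.831044.
Difference = |0.853037 − 0.831044| = 0.021993, i.e. 0.022 to 3 decimal places.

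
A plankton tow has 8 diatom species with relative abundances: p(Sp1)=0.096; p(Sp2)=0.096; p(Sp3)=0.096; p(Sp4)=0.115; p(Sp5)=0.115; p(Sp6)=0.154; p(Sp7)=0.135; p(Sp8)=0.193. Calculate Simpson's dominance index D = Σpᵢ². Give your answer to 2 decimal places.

0.13

D = 0.096² + 0.096² + 0.096² + 0.115² + 0.115² + 0.154² + 0.135² + 0.193² = 0.0092 + 0.0092 + 0.0092 + 0.0132 + 0.0132 + 0.0237 + 0.0182 + 0.0372 = 0.1333 (working shown to 4 dp, full precision carried).
To 2 decimal places, D = 0.13.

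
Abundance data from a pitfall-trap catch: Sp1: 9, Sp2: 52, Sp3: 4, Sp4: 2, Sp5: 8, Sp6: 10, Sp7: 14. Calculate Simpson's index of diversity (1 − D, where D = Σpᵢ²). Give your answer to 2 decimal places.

Total N = 9+52+4+2+8+10+14 = 99, so the proportions are 0.0909, 0.5253, 0.0404, 0.0202, 0.0808, 0.101, 0.1414 (working shown to 4 dp, full precision carried).
D = 0.0909² + 0.5253² + 0.0404² + 0.0202² + 0.0808² + 0.101² + 0.1414² = 0.0083 + 0.2759 + 0.0016 + 0.0004 + 0.0065 + 0.0102 + 0.0200 = 0.3229.
So 1 − D = 0.6771, i.e. 0.68 to 2 decimal places.

0.68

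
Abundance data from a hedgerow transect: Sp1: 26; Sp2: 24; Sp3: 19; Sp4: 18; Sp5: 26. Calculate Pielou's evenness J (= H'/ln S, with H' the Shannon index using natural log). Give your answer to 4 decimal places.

0.9926

Total N = 26+24+19+18+26 = 113, so the proportions are 0.230088, 0.212389, 0.168142, 0.159292, 0.230088 (working shown to 6 dp, full precision carried).
H' = −Σ pᵢ ln pᵢ = −((-0.338067) + (-0.329062) + (-0.299788) + (-0.292622) + (-0.338067)) = 1.597606.
With S = 5 species, ln S = 1.609438, so J = 1.597606/1.609438 = 0.992648, i.e. 0.9926 to 4 decimal places.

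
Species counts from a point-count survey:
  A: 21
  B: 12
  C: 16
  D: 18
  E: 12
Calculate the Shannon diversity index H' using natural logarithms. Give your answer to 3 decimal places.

Total N = 21+12+16+18+12 = 79, so the proportions are 0.26582, 0.1519, 0.20253, 0.22785, 0.1519 (working shown to 5 dp, full precision carried).
Each pᵢ ln pᵢ term: 0.26582×(-1.32493)=-0.35220, 0.1519×(-1.88454)=-0.28626, 0.20253×(-1.59686)=-0.32341, 0.22785×(-1.47908)=-0.33700, 0.1519×(-1.88454)=-0.28626.
Sum = -1.58513, so H' = 1.585.

1.585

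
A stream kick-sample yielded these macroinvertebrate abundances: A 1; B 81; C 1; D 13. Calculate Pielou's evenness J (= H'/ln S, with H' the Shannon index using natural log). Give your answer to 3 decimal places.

Total N = 1+81+1+13 = 96, so the proportions are 0.01042, 0.84375, 0.01042, 0.13542 (working shown to 5 dp, full precision carried).
H' = −Σ pᵢ ln pᵢ = −((-0.04755) + (-0.14335) + (-0.04755) + (-0.27075)) = 0.50919.
With S = 4 species, ln S = 1.38629, so J = 0.50919/1.38629 = 0.36731, i.e. 0.367 to 3 decimal places.

0.367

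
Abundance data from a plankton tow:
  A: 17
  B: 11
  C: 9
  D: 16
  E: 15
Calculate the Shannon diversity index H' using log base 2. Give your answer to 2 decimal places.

Total N = 17+11+9+16+15 = 68, so the proportions are 0.25, 0.1618, 0.1324, 0.2353, 0.2206 (working shown to 4 dp, full precision carried).
Each pᵢ log₂ pᵢ term: 0.25×(-2.0000)=-0.5000, 0.1618×(-2.6280)=-0.4251, 0.1324×(-2.9175)=-0.3861, 0.2353×(-2.0875)=-0.4912, 0.2206×(-2.1806)=-0.4810.
Sum = -2.2834, so H' = 2.28.

2.28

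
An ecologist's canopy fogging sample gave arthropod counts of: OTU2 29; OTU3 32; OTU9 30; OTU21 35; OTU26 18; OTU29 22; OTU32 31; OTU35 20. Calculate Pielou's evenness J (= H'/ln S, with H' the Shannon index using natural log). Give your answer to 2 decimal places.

Total N = 29+32+30+35+18+22+31+20 = 217, so the proportions are 0.1336, 0.1475, 0.1382, 0.1613, 0.0829, 0.1014, 0.1429, 0.0922 (working shown to 4 dp, full precision carried).
H' = −Σ pᵢ ln pᵢ = −((-0.2690) + (-0.2823) + (-0.2736) + (-0.2943) + (-0.2065) + (-0.2320) + (-0.2780) + (-0.2197)) = 2.0554.
With S = 8 species, ln S = 2.0794, so J = 2.0554/2.0794 = 0.9884, i.e. 0.99 to 2 decimal places.

0.99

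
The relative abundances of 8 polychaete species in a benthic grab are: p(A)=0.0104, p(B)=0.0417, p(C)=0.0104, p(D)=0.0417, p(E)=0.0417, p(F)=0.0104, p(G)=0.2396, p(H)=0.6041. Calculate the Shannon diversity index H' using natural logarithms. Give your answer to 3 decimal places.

Each pᵢ ln pᵢ term (working shown to 5 dp, full precision carried): 0.0104×(-4.56595)=-0.04749, 0.0417×(-3.17725)=-0.13249, 0.0104×(-4.56595)=-0.04749, 0.0417×(-3.17725)=-0.13249, 0.0417×(-3.17725)=-0.13249, 0.0104×(-4.56595)=-0.04749, 0.2396×(-1.42878)=-0.34234, 0.6041×(-0.50402)=-0.30448.
Sum = -1.18674, so H' = 1.187.

1.187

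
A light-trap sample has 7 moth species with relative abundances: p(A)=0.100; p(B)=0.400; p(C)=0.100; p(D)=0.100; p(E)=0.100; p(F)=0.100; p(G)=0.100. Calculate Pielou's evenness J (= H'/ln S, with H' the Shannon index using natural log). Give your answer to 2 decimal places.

H' = −Σ pᵢ ln pᵢ = −((-0.2303) + (-0.3665) + (-0.2303) + (-0.2303) + (-0.2303) + (-0.2303) + (-0.2303)) = 1.7481 (working shown to 4 dp, full precision carried).
With S = 7 species, ln S = 1.9459, so J = 1.7481/1.9459 = 0.8983, i.e. 0.90 to 2 decimal places.

0.90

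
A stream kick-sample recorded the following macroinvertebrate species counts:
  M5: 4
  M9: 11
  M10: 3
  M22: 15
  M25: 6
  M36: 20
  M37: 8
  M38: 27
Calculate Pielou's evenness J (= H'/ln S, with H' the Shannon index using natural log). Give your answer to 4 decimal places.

0.8950

Total N = 4+11+3+15+6+20+8+27 = 94, so the proportions are 0.042553, 0.117021, 0.031915, 0.159574, 0.06383, 0.212766, 0.085106, 0.287234 (working shown to 6 dp, full precision carried).
H' = −Σ pᵢ ln pᵢ = −((-0.134340) + (-0.251057) + (-0.109937) + (-0.292858) + (-0.175630) + (-0.329269) + (-0.209690) + (-0.358312)) = 1.861093.
With S = 8 species, ln S = 2.079442, so J = 1.861093/2.079442 = 0.894997, i.e. 0.8950 to 4 decimal places.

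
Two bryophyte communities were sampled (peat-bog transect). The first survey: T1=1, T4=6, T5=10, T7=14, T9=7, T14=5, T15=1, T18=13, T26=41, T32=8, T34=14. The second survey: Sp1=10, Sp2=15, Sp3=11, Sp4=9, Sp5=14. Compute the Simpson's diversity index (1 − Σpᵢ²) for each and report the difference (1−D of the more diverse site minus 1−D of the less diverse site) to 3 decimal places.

The first survey: N=120, proportions 0.00833, 0.05, 0.08333, 0.11667, 0.05833, 0.04167, 0.00833, 0.10833, 0.34167, 0.06667, 0.11667, giving 1−D = 0.82514 (working shown to 5 dp, full precision carried).
The second survey: N=59, proportions 0.16949, 0.25424, 0.18644, 0.15254, 0.23729, giving 1−D = 0.79230.
Difference = |0.82514 − 0.79230| = 0.03284, i.e. 0.033 to 3 decimal places.

0.033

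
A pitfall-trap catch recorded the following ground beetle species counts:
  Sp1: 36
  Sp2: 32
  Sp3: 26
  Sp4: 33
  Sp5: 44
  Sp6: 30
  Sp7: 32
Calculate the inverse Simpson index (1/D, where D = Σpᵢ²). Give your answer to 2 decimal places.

Total N = 36+32+26+33+44+30+32 = 233, so the proportions are 0.154506, 0.137339, 0.111588, 0.141631, 0.188841, 0.128755, 0.137339 (working shown to 6 dp, full precision carried).
D = 0.154506² + 0.137339² + 0.111588² + 0.141631² + 0.188841² + 0.128755² + 0.137339² = 0.023872 + 0.018862 + 0.012452 + 0.020059 + 0.035661 + 0.016578 + 0.018862 = 0.146346.
So 1/D = 6.8331, i.e. 6.83 to 2 decimal places.

6.83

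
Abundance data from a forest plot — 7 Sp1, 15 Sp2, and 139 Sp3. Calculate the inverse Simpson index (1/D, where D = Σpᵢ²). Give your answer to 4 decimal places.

Total N = 7+15+139 = 161, so the proportions are 0.0434783, 0.0931677, 0.863354 (working shown to 7 dp, full precision carried).
D = 0.0434783² + 0.0931677² + 0.863354² = 0.0018904 + 0.0086802 + 0.7453802 = 0.7559508.
So 1/D = 1.322837, i.e. 1.3228 to 4 decimal places.

1.3228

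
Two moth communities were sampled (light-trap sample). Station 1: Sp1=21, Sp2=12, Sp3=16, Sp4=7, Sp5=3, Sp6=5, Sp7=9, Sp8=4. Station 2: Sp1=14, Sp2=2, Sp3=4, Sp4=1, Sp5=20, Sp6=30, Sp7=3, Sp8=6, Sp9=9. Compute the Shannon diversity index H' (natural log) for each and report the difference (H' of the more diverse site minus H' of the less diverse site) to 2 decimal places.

Station 1: N=77, proportions 0.272727, 0.155844, 0.207792, 0.090909, 0.038961, 0.064935, 0.116883, 0.051948, giving H' = 1.897054 (working shown to 6 dp, full precision carried).
Station 2: N=89, proportions 0.157303, 0.022472, 0.044944, 0.011236, 0.224719, 0.337079, 0.033708, 0.067416, 0.101124, giving H' = 1.795937.
Difference = |1.897054 − 1.795937| = 0.101117, i.e. 0.10 to 2 decimal places.

0.10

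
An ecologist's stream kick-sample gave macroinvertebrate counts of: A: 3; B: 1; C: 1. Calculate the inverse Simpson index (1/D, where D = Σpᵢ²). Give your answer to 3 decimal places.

Total N = 3+1+1 = 5, so the proportions are 0.6, 0.2, 0.2 (working shown to 6 dp, full precision carried).
D = 0.6² + 0.2² + 0.2² = 0.360000 + 0.040000 + 0.040000 = 0.440000.
So 1/D = 2.27273, i.e. 2.273 to 3 decimal places.

2.273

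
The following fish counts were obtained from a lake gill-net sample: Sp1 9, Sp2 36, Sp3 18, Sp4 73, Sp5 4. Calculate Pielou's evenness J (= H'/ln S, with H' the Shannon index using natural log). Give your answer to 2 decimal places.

0.76

Total N = 9+36+18+73+4 = 140, so the proportions are 0.0643, 0.2571, 0.1286, 0.5214, 0.0286 (working shown to 4 dp, full precision carried).
H' = −Σ pᵢ ln pᵢ = −((-0.1764) + (-0.3492) + (-0.2637) + (-0.3395) + (-0.1016)) = 1.2305.
With S = 5 species, ln S = 1.6094, so J = 1.2305/1.6094 = 0.7646, i.e. 0.76 to 2 decimal places.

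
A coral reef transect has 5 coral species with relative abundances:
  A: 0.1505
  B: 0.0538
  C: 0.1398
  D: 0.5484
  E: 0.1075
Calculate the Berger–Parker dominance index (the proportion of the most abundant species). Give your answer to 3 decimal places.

The largest proportion is 0.5484, i.e. d = 0.548 to 3 decimal places.

0.548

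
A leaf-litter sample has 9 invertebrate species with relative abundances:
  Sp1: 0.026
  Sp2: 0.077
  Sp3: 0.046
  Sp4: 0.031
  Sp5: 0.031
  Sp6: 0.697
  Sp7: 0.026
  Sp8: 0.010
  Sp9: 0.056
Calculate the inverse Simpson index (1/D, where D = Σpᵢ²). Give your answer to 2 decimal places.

D = 0.026² + 0.077² + 0.046² + 0.031² + 0.031² + 0.697² + 0.026² + 0.01² + 0.056² = 0.00068 + 0.00593 + 0.00212 + 0.00096 + 0.00096 + 0.48581 + 0.00068 + 0.00010 + 0.00314 = 0.50036 (working shown to 5 dp, full precision carried).
So 1/D = 1.9985, i.e. 2.00 to 2 decimal places.

2.00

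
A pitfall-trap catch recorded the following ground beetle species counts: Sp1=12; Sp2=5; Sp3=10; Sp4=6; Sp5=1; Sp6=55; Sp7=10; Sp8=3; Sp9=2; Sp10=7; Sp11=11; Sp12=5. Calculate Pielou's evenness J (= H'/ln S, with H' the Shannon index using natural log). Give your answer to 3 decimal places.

Total N = 12+5+10+6+1+55+10+3+2+7+11+5 = 127, so the proportions are 0.09449, 0.03937, 0.07874, 0.04724, 0.00787, 0.43307, 0.07874, 0.02362, 0.01575, 0.05512, 0.08661, 0.03937 (working shown to 5 dp, full precision carried).
H' = −Σ pᵢ ln pᵢ = −((-0.22292) + (-0.12735) + (-0.20013) + (-0.14421) + (-0.03814) + (-0.36242) + (-0.20013) + (-0.08848) + (-0.06537) + (-0.15975) + (-0.21188) + (-0.12735)) = 1.94813.
With S = 12 species, ln S = 2.48491, so J = 1.94813/2.48491 = 0.78399, i.e. 0.784 to 3 decimal places.

0.784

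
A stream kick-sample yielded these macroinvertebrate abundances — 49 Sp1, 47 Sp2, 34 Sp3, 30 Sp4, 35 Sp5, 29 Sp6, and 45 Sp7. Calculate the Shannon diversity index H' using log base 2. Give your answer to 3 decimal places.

2.778

Total N = 49+47+34+30+35+29+45 = 269, so the proportions are 0.18216, 0.17472, 0.12639, 0.11152, 0.13011, 0.10781, 0.16729 (working shown to 5 dp, full precision carried).
Each pᵢ log₂ pᵢ term: 0.18216×(-2.45675)=-0.44751, 0.17472×(-2.51687)=-0.43975, 0.12639×(-2.98400)=-0.37716, 0.11152×(-3.16457)=-0.35293, 0.13011×(-2.94218)=-0.38281, 0.10781×(-3.21348)=-0.34643, 0.16729×(-2.57961)=-0.43153.
Sum = -2.77813, so H' = 2.778.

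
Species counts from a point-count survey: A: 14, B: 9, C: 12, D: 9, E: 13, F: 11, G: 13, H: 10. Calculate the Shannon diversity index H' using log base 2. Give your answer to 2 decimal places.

Total N = 14+9+12+9+13+11+13+10 = 91, so the proportions are 0.1538, 0.0989, 0.1319, 0.0989, 0.1429, 0.1209, 0.1429, 0.1099 (working shown to 4 dp, full precision carried).
Each pᵢ log₂ pᵢ term: 0.1538×(-2.7004)=-0.4155, 0.0989×(-3.3379)=-0.3301, 0.1319×(-2.9228)=-0.3854, 0.0989×(-3.3379)=-0.3301, 0.1429×(-2.8074)=-0.4011, 0.1209×(-3.0484)=-0.3685, 0.1429×(-2.8074)=-0.4011, 0.1099×(-3.1859)=-0.3501.
Sum = -2.9818, so H' = 2.98.

2.98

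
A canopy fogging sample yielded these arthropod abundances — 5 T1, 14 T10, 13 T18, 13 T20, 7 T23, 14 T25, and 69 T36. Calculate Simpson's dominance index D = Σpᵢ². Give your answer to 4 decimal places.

0.3053

Total N = 5+14+13+13+7+14+69 = 135, so the proportions are 0.037037, 0.1037037, 0.0962963, 0.0962963, 0.0518519, 0.1037037, 0.5111111 (working shown to 7 dp, full precision carried).
D = 0.037037² + 0.1037037² + 0.0962963² + 0.0962963² + 0.0518519² + 0.1037037² + 0.5111111² = 0.0013717 + 0.0107545 + 0.0092730 + 0.0092730 + 0.0026886 + 0.0107545 + 0.2612346 = 0.3053498.
To 4 decimal places, D = 0.3053.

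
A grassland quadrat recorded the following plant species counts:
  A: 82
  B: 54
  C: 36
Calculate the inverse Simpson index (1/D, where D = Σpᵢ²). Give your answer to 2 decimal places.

2.71

Total N = 82+54+36 = 172, so the proportions are 0.47674, 0.31395, 0.2093 (working shown to 5 dp, full precision carried).
D = 0.47674² + 0.31395² + 0.2093² = 0.22729 + 0.09857 + 0.04381 = 0.36966.
So 1/D = 2.7052, i.e. 2.71 to 2 decimal places.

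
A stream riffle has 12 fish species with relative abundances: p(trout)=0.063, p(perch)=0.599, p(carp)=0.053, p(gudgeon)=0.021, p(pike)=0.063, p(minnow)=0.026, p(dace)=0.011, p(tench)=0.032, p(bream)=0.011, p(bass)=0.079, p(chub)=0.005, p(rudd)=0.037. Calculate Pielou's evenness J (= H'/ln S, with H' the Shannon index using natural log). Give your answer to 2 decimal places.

0.62

H' = −Σ pᵢ ln pᵢ = −((-0.1742) + (-0.3070) + (-0.1557) + (-0.0811) + (-0.1742) + (-0.0949) + (-0.0496) + (-0.1101) + (-0.0496) + (-0.2005) + (-0.0265) + (-0.1220)) = 1.5454 (working shown to 4 dp, full precision carried).
With S = 12 species, ln S = 2.4849, so J = 1.5454/2.4849 = 0.6219, i.e. 0.62 to 2 decimal places.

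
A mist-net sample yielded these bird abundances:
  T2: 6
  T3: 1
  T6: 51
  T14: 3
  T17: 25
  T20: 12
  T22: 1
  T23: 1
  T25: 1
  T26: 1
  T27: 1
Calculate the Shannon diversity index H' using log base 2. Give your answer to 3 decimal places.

Total N = 6+1+51+3+25+12+1+1+1+1+1 = 103, so the proportions are 0.05825, 0.00971, 0.49515, 0.02913, 0.24272, 0.1165, 0.00971, 0.00971, 0.00971, 0.00971, 0.00971 (working shown to 5 dp, full precision carried).
Each pᵢ log₂ pᵢ term: 0.05825×(-4.10154)=-0.23892, 0.00971×(-6.68650)=-0.06492, 0.49515×(-1.01408)=-0.50211, 0.02913×(-5.10154)=-0.14859, 0.24272×(-2.04264)=-0.49579, 0.1165×(-3.10154)=-0.36134, 0.00971×(-6.68650)=-0.06492, 0.00971×(-6.68650)=-0.06492, 0.00971×(-6.68650)=-0.06492, 0.00971×(-6.68650)=-0.06492, 0.00971×(-6.68650)=-0.06492.
Sum = -2.13626, so H' = 2.136.

2.136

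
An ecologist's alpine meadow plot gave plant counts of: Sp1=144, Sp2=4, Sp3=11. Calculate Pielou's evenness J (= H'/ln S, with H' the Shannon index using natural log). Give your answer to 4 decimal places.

Total N = 144+4+11 = 159, so the proportions are 0.90566, 0.025157, 0.069182 (working shown to 6 dp, full precision carried).
H' = −Σ pᵢ ln pᵢ = −((-0.089743) + (-0.092644) + (-0.184787)) = 0.367174.
With S = 3 species, ln S = 1.098612, so J = 0.367174/1.098612 = 0.334216, i.e. 0.3342 to 4 decimal places.

0.3342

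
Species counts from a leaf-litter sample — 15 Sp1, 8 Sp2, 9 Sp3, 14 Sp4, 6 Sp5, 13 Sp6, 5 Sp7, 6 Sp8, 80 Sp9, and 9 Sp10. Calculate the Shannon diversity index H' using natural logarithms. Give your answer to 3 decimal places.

1.790

Total N = 15+8+9+14+6+13+5+6+80+9 = 165, so the proportions are 0.09091, 0.04848, 0.05455, 0.08485, 0.03636, 0.07879, 0.0303, 0.03636, 0.48485, 0.05455 (working shown to 5 dp, full precision carried).
Each pᵢ ln pᵢ term: 0.09091×(-2.39790)=-0.21799, 0.04848×(-3.02650)=-0.14674, 0.05455×(-2.90872)=-0.15866, 0.08485×(-2.46689)=-0.20931, 0.03636×(-3.31419)=-0.12052, 0.07879×(-2.54100)=-0.20020, 0.0303×(-3.49651)=-0.10595, 0.03636×(-3.31419)=-0.12052, 0.48485×(-0.72392)=-0.35099, 0.05455×(-2.90872)=-0.15866.
Sum = -1.78953, so H' = 1.790.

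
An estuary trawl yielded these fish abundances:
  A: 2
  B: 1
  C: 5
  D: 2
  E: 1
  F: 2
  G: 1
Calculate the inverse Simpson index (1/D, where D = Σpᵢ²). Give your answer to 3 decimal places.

Total N = 2+1+5+2+1+2+1 = 14, so the proportions are 0.1428571, 0.0714286, 0.3571429, 0.1428571, 0.0714286, 0.1428571, 0.0714286 (working shown to 7 dp, full precision carried).
D = 0.1428571² + 0.0714286² + 0.3571429² + 0.1428571² + 0.0714286² + 0.1428571² + 0.0714286² = 0.0204082 + 0.0051020 + 0.1275510 + 0.0204082 + 0.0051020 + 0.0204082 + 0.0051020 = 0.2040816.
So 1/D = 4.90000, i.e. 4.900 to 3 decimal places.

4.900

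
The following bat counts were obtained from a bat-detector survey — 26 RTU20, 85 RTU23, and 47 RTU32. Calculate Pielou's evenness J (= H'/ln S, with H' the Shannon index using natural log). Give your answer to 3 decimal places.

Total N = 26+85+47 = 158, so the proportions are 0.16456, 0.53797, 0.29747 (working shown to 5 dp, full precision carried).
H' = −Σ pᵢ ln pᵢ = −((-0.29694) + (-0.33351) + (-0.36066)) = 0.99112.
With S = 3 species, ln S = 1.09861, so J = 0.99112/1.09861 = 0.90216, i.e. 0.902 to 3 decimal places.

0.902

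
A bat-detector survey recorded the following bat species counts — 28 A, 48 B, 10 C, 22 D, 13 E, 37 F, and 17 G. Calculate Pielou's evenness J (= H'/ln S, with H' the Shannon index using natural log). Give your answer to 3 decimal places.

0.936

Total N = 28+48+10+22+13+37+17 = 175, so the proportions are 0.16, 0.27429, 0.05714, 0.12571, 0.07429, 0.21143, 0.09714 (working shown to 5 dp, full precision carried).
H' = −Σ pᵢ ln pᵢ = −((-0.29321) + (-0.35481) + (-0.16355) + (-0.26070) + (-0.19313) + (-0.32853) + (-0.22650)) = 1.82044.
With S = 7 species, ln S = 1.94591, so J = 1.82044/1.94591 = 0.93552, i.e. 0.936 to 3 decimal places.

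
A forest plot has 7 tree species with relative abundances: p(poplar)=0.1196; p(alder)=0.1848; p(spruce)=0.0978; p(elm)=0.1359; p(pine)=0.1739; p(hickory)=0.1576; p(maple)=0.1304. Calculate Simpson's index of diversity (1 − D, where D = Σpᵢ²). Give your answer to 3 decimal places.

0.851

D = 0.1196² + 0.1848² + 0.0978² + 0.1359² + 0.1739² + 0.1576² + 0.1304² = 0.01430 + 0.03415 + 0.00956 + 0.01847 + 0.03024 + 0.02484 + 0.01700 = 0.14857 (working shown to 5 dp, full precision carried).
So 1 − D = 0.85143, i.e. 0.851 to 3 decimal places.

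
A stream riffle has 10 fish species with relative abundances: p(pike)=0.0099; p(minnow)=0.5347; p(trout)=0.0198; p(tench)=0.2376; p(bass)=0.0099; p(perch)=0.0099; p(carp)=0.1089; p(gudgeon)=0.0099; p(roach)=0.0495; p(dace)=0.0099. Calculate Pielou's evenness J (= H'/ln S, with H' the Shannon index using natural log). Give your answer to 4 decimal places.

H' = −Σ pᵢ ln pᵢ = −((-0.045691) + (-0.334749) + (-0.077657) + (-0.341471) + (-0.045691) + (-0.045691) + (-0.241467) + (-0.045691) + (-0.148786) + (-0.045691)) = 1.372583 (working shown to 6 dp, full precision carried).
With S = 10 species, ln S = 2.302585, so J = 1.372583/2.302585 = 0.596105, i.e. 0.5961 to 4 decimal places.

0.5961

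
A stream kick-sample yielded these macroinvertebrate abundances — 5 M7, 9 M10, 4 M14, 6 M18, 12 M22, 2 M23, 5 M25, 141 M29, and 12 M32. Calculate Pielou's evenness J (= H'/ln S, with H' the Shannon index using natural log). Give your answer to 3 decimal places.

0.519

Total N = 5+9+4+6+12+2+5+141+12 = 196, so the proportions are 0.02551, 0.04592, 0.02041, 0.03061, 0.06122, 0.0102, 0.02551, 0.71939, 0.06122 (working shown to 5 dp, full precision carried).
H' = −Σ pᵢ ln pᵢ = −((-0.09359) + (-0.14147) + (-0.07942) + (-0.10673) + (-0.17101) + (-0.04679) + (-0.09359) + (-0.23693) + (-0.17101)) = 1.14054.
With S = 9 species, ln S = 2.19722, so J = 1.14054/2.19722 = 0.51908, i.e. 0.519 to 3 decimal places.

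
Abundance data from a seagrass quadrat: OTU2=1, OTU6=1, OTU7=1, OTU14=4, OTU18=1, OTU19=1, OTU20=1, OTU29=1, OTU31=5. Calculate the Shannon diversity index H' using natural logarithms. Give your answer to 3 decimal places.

1.923

Total N = 1+1+1+4+1+1+1+1+5 = 16, so the proportions are 0.0625, 0.0625, 0.0625, 0.25, 0.0625, 0.0625, 0.0625, 0.0625, 0.3125 (working shown to 5 dp, full precision carried).
Each pᵢ ln pᵢ term: 0.0625×(-2.77259)=-0.17329, 0.0625×(-2.77259)=-0.17329, 0.0625×(-2.77259)=-0.17329, 0.25×(-1.38629)=-0.34657, 0.0625×(-2.77259)=-0.17329, 0.0625×(-2.77259)=-0.17329, 0.0625×(-2.77259)=-0.17329, 0.0625×(-2.77259)=-0.17329, 0.3125×(-1.16315)=-0.36348.
Sum = -1.92307, so H' = 1.923.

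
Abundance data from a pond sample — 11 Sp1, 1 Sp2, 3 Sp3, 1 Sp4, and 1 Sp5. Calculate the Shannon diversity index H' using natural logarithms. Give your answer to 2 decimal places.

1.09

Total N = 11+1+3+1+1 = 17, so the proportions are 0.6471, 0.0588, 0.1765, 0.0588, 0.0588 (working shown to 4 dp, full precision carried).
Each pᵢ ln pᵢ term: 0.6471×(-0.4353)=-0.2817, 0.0588×(-2.8332)=-0.1667, 0.1765×(-1.7346)=-0.3061, 0.0588×(-2.8332)=-0.1667, 0.0588×(-2.8332)=-0.1667.
Sum = -1.0878, so H' = 1.09.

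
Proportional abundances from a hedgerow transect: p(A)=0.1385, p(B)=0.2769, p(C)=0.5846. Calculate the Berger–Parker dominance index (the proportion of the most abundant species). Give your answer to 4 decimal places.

The largest proportion is 0.5846, i.e. d = 0.5846 to 4 decimal places.

0.5846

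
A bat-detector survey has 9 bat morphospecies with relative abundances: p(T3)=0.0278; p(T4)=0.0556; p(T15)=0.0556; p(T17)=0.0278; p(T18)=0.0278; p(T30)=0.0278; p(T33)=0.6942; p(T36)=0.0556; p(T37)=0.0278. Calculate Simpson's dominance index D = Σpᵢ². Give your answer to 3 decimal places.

D = 0.0278² + 0.0556² + 0.0556² + 0.0278² + 0.0278² + 0.0278² + 0.6942² + 0.0556² + 0.0278² = 0.00077 + 0.00309 + 0.00309 + 0.00077 + 0.00077 + 0.00077 + 0.48191 + 0.00309 + 0.00077 = 0.49505 (working shown to 5 dp, full precision carried).
To 3 decimal places, D = 0.495.

0.495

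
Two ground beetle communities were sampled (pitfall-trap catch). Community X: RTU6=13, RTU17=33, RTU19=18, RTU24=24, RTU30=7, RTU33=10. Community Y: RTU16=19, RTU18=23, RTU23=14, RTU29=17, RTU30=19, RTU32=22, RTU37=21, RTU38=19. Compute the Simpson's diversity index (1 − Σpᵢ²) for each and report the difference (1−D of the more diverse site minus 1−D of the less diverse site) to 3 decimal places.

0.082

Community X: N=105, proportions 0.12381, 0.31429, 0.17143, 0.22857, 0.06667, 0.09524, giving 1−D = 0.79075 (working shown to 5 dp, full precision carried).
Community Y: N=154, proportions 0.12338, 0.14935, 0.09091, 0.11039, 0.12338, 0.14286, 0.13636, 0.12338, giving 1−D = 0.87258.
Difference = |0.79075 − 0.87258| = 0.08183, i.e. 0.082 to 3 decimal places.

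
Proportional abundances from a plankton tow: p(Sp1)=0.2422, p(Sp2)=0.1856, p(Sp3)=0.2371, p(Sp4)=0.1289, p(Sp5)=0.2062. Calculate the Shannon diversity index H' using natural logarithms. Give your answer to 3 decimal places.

1.587

Each pᵢ ln pᵢ term (working shown to 5 dp, full precision carried): 0.2422×(-1.41799)=-0.34344, 0.1856×(-1.68416)=-0.31258, 0.2371×(-1.43927)=-0.34125, 0.1289×(-2.04872)=-0.26408, 0.2062×(-1.57891)=-0.32557.
Sum = -1.58692, so H' = 1.587.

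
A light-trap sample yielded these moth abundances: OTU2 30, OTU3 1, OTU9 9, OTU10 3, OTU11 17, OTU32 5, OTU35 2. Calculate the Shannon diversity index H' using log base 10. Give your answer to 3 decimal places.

Total N = 30+1+9+3+17+5+2 = 67, so the proportions are 0.44776, 0.01493, 0.13433, 0.04478, 0.25373, 0.07463, 0.02985 (working shown to 5 dp, full precision carried).
Each pᵢ log₁₀ pᵢ term: 0.44776×(-0.34895)=-0.15625, 0.01493×(-1.82607)=-0.02725, 0.13433×(-0.87183)=-0.11711, 0.04478×(-1.34895)=-0.06040, 0.25373×(-0.59563)=-0.15113, 0.07463×(-1.12710)=-0.08411, 0.02985×(-1.52504)=-0.04552.
Sum = -0.64178, so H' = 0.642.

0.642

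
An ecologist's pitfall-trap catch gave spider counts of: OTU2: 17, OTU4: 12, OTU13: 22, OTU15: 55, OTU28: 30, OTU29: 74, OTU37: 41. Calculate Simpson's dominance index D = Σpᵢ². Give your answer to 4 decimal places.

Total N = 17+12+22+55+30+74+41 = 251, so the proportions are 0.067729, 0.047809, 0.087649, 0.219124, 0.119522, 0.294821, 0.163347 (working shown to 6 dp, full precision carried).
D = 0.067729² + 0.047809² + 0.087649² + 0.219124² + 0.119522² + 0.294821² + 0.163347² = 0.004587 + 0.002286 + 0.007682 + 0.048015 + 0.014285 + 0.086919 + 0.026682 = 0.190457.
To 4 decimal places, D = 0.1905.

0.1905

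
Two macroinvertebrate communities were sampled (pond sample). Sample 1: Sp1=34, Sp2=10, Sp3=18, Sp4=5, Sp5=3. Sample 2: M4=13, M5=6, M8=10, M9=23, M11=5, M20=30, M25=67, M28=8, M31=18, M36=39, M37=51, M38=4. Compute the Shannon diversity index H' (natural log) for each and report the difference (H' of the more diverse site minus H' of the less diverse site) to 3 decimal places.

0.849

Sample 1: N=70, proportions 0.48571, 0.14286, 0.25714, 0.07143, 0.04286, giving H' = 1.30147 (working shown to 5 dp, full precision carried).
Sample 2: N=274, proportions 0.04745, 0.0219, 0.0365, 0.08394, 0.01825, 0.10949, 0.24453, 0.0292, 0.06569, 0.14234, 0.18613, 0.0146, giving H' = 2.15092.
Difference = |1.30147 − 2.15092| = 0.84945, i.e. 0.849 to 3 decimal places.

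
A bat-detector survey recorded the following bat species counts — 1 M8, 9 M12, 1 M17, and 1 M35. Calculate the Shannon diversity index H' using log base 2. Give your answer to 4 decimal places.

Total N = 1+9+1+1 = 12, so the proportions are 0.083333, 0.75, 0.083333, 0.083333 (working shown to 6 dp, full precision carried).
Each pᵢ log₂ pᵢ term: 0.083333×(-3.584963)=-0.298747, 0.75×(-0.415037)=-0.311278, 0.083333×(-3.584963)=-0.298747, 0.083333×(-3.584963)=-0.298747.
Sum = -1.207519, so H' = 1.2075.

1.2075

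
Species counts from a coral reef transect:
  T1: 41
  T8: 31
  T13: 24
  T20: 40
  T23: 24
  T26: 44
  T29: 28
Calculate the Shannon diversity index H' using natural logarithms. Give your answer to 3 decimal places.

Total N = 41+31+24+40+24+44+28 = 232, so the proportions are 0.17672, 0.13362, 0.10345, 0.17241, 0.10345, 0.18966, 0.12069 (working shown to 5 dp, full precision carried).
Each pᵢ ln pᵢ term: 0.17672×(-1.73317)=-0.30629, 0.13362×(-2.01275)=-0.26895, 0.10345×(-2.26868)=-0.23469, 0.17241×(-1.75786)=-0.30308, 0.10345×(-2.26868)=-0.23469, 0.18966×(-1.66255)=-0.31531, 0.12069×(-2.11453)=-0.25520.
Sum = -1.91821, so H' = 1.918.

1.918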